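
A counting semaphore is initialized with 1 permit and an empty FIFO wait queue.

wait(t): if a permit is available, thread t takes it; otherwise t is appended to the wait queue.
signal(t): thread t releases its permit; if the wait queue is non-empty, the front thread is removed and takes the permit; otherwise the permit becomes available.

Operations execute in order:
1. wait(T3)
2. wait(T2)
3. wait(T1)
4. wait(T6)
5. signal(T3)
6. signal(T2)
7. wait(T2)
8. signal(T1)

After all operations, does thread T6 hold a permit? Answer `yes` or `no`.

Step 1: wait(T3) -> count=0 queue=[] holders={T3}
Step 2: wait(T2) -> count=0 queue=[T2] holders={T3}
Step 3: wait(T1) -> count=0 queue=[T2,T1] holders={T3}
Step 4: wait(T6) -> count=0 queue=[T2,T1,T6] holders={T3}
Step 5: signal(T3) -> count=0 queue=[T1,T6] holders={T2}
Step 6: signal(T2) -> count=0 queue=[T6] holders={T1}
Step 7: wait(T2) -> count=0 queue=[T6,T2] holders={T1}
Step 8: signal(T1) -> count=0 queue=[T2] holders={T6}
Final holders: {T6} -> T6 in holders

Answer: yes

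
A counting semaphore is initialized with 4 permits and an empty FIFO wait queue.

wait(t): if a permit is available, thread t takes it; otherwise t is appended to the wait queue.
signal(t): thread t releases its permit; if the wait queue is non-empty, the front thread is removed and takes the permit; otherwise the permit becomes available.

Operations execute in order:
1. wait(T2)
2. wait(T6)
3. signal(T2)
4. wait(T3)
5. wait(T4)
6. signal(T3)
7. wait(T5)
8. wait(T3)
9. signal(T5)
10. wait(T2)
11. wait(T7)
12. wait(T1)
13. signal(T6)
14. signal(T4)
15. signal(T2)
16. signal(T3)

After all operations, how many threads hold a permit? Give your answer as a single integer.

Step 1: wait(T2) -> count=3 queue=[] holders={T2}
Step 2: wait(T6) -> count=2 queue=[] holders={T2,T6}
Step 3: signal(T2) -> count=3 queue=[] holders={T6}
Step 4: wait(T3) -> count=2 queue=[] holders={T3,T6}
Step 5: wait(T4) -> count=1 queue=[] holders={T3,T4,T6}
Step 6: signal(T3) -> count=2 queue=[] holders={T4,T6}
Step 7: wait(T5) -> count=1 queue=[] holders={T4,T5,T6}
Step 8: wait(T3) -> count=0 queue=[] holders={T3,T4,T5,T6}
Step 9: signal(T5) -> count=1 queue=[] holders={T3,T4,T6}
Step 10: wait(T2) -> count=0 queue=[] holders={T2,T3,T4,T6}
Step 11: wait(T7) -> count=0 queue=[T7] holders={T2,T3,T4,T6}
Step 12: wait(T1) -> count=0 queue=[T7,T1] holders={T2,T3,T4,T6}
Step 13: signal(T6) -> count=0 queue=[T1] holders={T2,T3,T4,T7}
Step 14: signal(T4) -> count=0 queue=[] holders={T1,T2,T3,T7}
Step 15: signal(T2) -> count=1 queue=[] holders={T1,T3,T7}
Step 16: signal(T3) -> count=2 queue=[] holders={T1,T7}
Final holders: {T1,T7} -> 2 thread(s)

Answer: 2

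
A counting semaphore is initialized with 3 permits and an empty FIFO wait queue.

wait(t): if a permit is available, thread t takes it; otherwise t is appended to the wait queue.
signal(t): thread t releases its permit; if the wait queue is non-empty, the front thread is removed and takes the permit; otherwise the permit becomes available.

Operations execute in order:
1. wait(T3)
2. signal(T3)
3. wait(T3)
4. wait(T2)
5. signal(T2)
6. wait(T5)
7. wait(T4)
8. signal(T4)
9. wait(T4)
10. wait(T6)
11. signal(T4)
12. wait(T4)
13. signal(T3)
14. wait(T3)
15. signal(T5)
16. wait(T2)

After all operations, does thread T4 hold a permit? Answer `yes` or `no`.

Answer: yes

Derivation:
Step 1: wait(T3) -> count=2 queue=[] holders={T3}
Step 2: signal(T3) -> count=3 queue=[] holders={none}
Step 3: wait(T3) -> count=2 queue=[] holders={T3}
Step 4: wait(T2) -> count=1 queue=[] holders={T2,T3}
Step 5: signal(T2) -> count=2 queue=[] holders={T3}
Step 6: wait(T5) -> count=1 queue=[] holders={T3,T5}
Step 7: wait(T4) -> count=0 queue=[] holders={T3,T4,T5}
Step 8: signal(T4) -> count=1 queue=[] holders={T3,T5}
Step 9: wait(T4) -> count=0 queue=[] holders={T3,T4,T5}
Step 10: wait(T6) -> count=0 queue=[T6] holders={T3,T4,T5}
Step 11: signal(T4) -> count=0 queue=[] holders={T3,T5,T6}
Step 12: wait(T4) -> count=0 queue=[T4] holders={T3,T5,T6}
Step 13: signal(T3) -> count=0 queue=[] holders={T4,T5,T6}
Step 14: wait(T3) -> count=0 queue=[T3] holders={T4,T5,T6}
Step 15: signal(T5) -> count=0 queue=[] holders={T3,T4,T6}
Step 16: wait(T2) -> count=0 queue=[T2] holders={T3,T4,T6}
Final holders: {T3,T4,T6} -> T4 in holders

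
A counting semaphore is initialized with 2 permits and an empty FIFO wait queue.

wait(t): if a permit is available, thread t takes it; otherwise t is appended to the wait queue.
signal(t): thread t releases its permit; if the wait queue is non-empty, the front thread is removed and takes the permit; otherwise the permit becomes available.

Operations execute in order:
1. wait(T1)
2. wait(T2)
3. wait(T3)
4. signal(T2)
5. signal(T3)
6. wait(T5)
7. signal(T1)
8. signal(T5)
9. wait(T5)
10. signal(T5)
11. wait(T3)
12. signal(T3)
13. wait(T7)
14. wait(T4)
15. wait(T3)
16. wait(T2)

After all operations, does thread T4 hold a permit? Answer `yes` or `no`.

Step 1: wait(T1) -> count=1 queue=[] holders={T1}
Step 2: wait(T2) -> count=0 queue=[] holders={T1,T2}
Step 3: wait(T3) -> count=0 queue=[T3] holders={T1,T2}
Step 4: signal(T2) -> count=0 queue=[] holders={T1,T3}
Step 5: signal(T3) -> count=1 queue=[] holders={T1}
Step 6: wait(T5) -> count=0 queue=[] holders={T1,T5}
Step 7: signal(T1) -> count=1 queue=[] holders={T5}
Step 8: signal(T5) -> count=2 queue=[] holders={none}
Step 9: wait(T5) -> count=1 queue=[] holders={T5}
Step 10: signal(T5) -> count=2 queue=[] holders={none}
Step 11: wait(T3) -> count=1 queue=[] holders={T3}
Step 12: signal(T3) -> count=2 queue=[] holders={none}
Step 13: wait(T7) -> count=1 queue=[] holders={T7}
Step 14: wait(T4) -> count=0 queue=[] holders={T4,T7}
Step 15: wait(T3) -> count=0 queue=[T3] holders={T4,T7}
Step 16: wait(T2) -> count=0 queue=[T3,T2] holders={T4,T7}
Final holders: {T4,T7} -> T4 in holders

Answer: yes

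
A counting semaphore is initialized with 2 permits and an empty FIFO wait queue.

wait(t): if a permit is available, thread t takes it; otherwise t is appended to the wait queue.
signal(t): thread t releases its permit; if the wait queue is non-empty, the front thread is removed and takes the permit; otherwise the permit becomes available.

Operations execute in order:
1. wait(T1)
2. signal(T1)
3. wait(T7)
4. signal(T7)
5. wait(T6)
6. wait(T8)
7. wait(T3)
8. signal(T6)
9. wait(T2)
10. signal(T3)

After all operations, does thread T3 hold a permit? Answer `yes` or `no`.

Step 1: wait(T1) -> count=1 queue=[] holders={T1}
Step 2: signal(T1) -> count=2 queue=[] holders={none}
Step 3: wait(T7) -> count=1 queue=[] holders={T7}
Step 4: signal(T7) -> count=2 queue=[] holders={none}
Step 5: wait(T6) -> count=1 queue=[] holders={T6}
Step 6: wait(T8) -> count=0 queue=[] holders={T6,T8}
Step 7: wait(T3) -> count=0 queue=[T3] holders={T6,T8}
Step 8: signal(T6) -> count=0 queue=[] holders={T3,T8}
Step 9: wait(T2) -> count=0 queue=[T2] holders={T3,T8}
Step 10: signal(T3) -> count=0 queue=[] holders={T2,T8}
Final holders: {T2,T8} -> T3 not in holders

Answer: no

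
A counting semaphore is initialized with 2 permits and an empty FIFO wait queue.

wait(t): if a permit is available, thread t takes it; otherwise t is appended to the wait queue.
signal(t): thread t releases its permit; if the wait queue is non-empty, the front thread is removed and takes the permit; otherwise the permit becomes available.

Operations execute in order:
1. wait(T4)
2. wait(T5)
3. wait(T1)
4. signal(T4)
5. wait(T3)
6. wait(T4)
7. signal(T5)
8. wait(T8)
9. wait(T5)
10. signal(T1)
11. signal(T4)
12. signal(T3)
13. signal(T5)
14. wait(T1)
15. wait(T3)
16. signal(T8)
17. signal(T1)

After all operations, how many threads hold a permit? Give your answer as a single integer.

Answer: 1

Derivation:
Step 1: wait(T4) -> count=1 queue=[] holders={T4}
Step 2: wait(T5) -> count=0 queue=[] holders={T4,T5}
Step 3: wait(T1) -> count=0 queue=[T1] holders={T4,T5}
Step 4: signal(T4) -> count=0 queue=[] holders={T1,T5}
Step 5: wait(T3) -> count=0 queue=[T3] holders={T1,T5}
Step 6: wait(T4) -> count=0 queue=[T3,T4] holders={T1,T5}
Step 7: signal(T5) -> count=0 queue=[T4] holders={T1,T3}
Step 8: wait(T8) -> count=0 queue=[T4,T8] holders={T1,T3}
Step 9: wait(T5) -> count=0 queue=[T4,T8,T5] holders={T1,T3}
Step 10: signal(T1) -> count=0 queue=[T8,T5] holders={T3,T4}
Step 11: signal(T4) -> count=0 queue=[T5] holders={T3,T8}
Step 12: signal(T3) -> count=0 queue=[] holders={T5,T8}
Step 13: signal(T5) -> count=1 queue=[] holders={T8}
Step 14: wait(T1) -> count=0 queue=[] holders={T1,T8}
Step 15: wait(T3) -> count=0 queue=[T3] holders={T1,T8}
Step 16: signal(T8) -> count=0 queue=[] holders={T1,T3}
Step 17: signal(T1) -> count=1 queue=[] holders={T3}
Final holders: {T3} -> 1 thread(s)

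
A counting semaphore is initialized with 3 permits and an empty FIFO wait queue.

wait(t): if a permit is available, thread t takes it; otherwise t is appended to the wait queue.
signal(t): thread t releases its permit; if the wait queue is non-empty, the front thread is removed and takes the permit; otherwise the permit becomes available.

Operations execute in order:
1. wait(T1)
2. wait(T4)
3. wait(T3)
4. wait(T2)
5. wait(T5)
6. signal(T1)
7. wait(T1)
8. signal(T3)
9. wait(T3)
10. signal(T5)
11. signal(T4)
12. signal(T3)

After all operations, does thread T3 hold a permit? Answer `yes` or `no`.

Answer: no

Derivation:
Step 1: wait(T1) -> count=2 queue=[] holders={T1}
Step 2: wait(T4) -> count=1 queue=[] holders={T1,T4}
Step 3: wait(T3) -> count=0 queue=[] holders={T1,T3,T4}
Step 4: wait(T2) -> count=0 queue=[T2] holders={T1,T3,T4}
Step 5: wait(T5) -> count=0 queue=[T2,T5] holders={T1,T3,T4}
Step 6: signal(T1) -> count=0 queue=[T5] holders={T2,T3,T4}
Step 7: wait(T1) -> count=0 queue=[T5,T1] holders={T2,T3,T4}
Step 8: signal(T3) -> count=0 queue=[T1] holders={T2,T4,T5}
Step 9: wait(T3) -> count=0 queue=[T1,T3] holders={T2,T4,T5}
Step 10: signal(T5) -> count=0 queue=[T3] holders={T1,T2,T4}
Step 11: signal(T4) -> count=0 queue=[] holders={T1,T2,T3}
Step 12: signal(T3) -> count=1 queue=[] holders={T1,T2}
Final holders: {T1,T2} -> T3 not in holders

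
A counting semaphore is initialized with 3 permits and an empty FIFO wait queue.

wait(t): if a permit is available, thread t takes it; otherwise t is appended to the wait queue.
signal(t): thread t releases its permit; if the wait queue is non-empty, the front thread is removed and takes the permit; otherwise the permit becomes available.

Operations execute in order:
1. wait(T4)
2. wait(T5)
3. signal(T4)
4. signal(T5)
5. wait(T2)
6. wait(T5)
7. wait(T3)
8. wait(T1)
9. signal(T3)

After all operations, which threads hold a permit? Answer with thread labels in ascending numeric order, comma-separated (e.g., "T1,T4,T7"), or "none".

Answer: T1,T2,T5

Derivation:
Step 1: wait(T4) -> count=2 queue=[] holders={T4}
Step 2: wait(T5) -> count=1 queue=[] holders={T4,T5}
Step 3: signal(T4) -> count=2 queue=[] holders={T5}
Step 4: signal(T5) -> count=3 queue=[] holders={none}
Step 5: wait(T2) -> count=2 queue=[] holders={T2}
Step 6: wait(T5) -> count=1 queue=[] holders={T2,T5}
Step 7: wait(T3) -> count=0 queue=[] holders={T2,T3,T5}
Step 8: wait(T1) -> count=0 queue=[T1] holders={T2,T3,T5}
Step 9: signal(T3) -> count=0 queue=[] holders={T1,T2,T5}
Final holders: T1,T2,T5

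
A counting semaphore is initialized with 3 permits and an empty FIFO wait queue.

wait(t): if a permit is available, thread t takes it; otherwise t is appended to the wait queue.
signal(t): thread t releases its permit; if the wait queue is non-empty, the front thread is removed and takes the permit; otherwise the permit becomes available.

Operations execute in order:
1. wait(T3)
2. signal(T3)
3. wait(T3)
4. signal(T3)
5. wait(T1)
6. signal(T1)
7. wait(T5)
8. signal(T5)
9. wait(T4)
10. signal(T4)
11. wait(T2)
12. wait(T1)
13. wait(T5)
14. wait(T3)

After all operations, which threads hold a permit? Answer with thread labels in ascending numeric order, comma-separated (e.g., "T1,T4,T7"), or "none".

Step 1: wait(T3) -> count=2 queue=[] holders={T3}
Step 2: signal(T3) -> count=3 queue=[] holders={none}
Step 3: wait(T3) -> count=2 queue=[] holders={T3}
Step 4: signal(T3) -> count=3 queue=[] holders={none}
Step 5: wait(T1) -> count=2 queue=[] holders={T1}
Step 6: signal(T1) -> count=3 queue=[] holders={none}
Step 7: wait(T5) -> count=2 queue=[] holders={T5}
Step 8: signal(T5) -> count=3 queue=[] holders={none}
Step 9: wait(T4) -> count=2 queue=[] holders={T4}
Step 10: signal(T4) -> count=3 queue=[] holders={none}
Step 11: wait(T2) -> count=2 queue=[] holders={T2}
Step 12: wait(T1) -> count=1 queue=[] holders={T1,T2}
Step 13: wait(T5) -> count=0 queue=[] holders={T1,T2,T5}
Step 14: wait(T3) -> count=0 queue=[T3] holders={T1,T2,T5}
Final holders: T1,T2,T5

Answer: T1,T2,T5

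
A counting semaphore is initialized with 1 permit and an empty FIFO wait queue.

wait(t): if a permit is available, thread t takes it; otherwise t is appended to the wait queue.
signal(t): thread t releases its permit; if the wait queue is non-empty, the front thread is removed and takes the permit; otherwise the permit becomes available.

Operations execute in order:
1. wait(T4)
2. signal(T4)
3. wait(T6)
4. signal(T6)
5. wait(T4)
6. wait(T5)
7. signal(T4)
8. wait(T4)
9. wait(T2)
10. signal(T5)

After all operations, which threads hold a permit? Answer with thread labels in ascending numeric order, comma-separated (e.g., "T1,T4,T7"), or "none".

Answer: T4

Derivation:
Step 1: wait(T4) -> count=0 queue=[] holders={T4}
Step 2: signal(T4) -> count=1 queue=[] holders={none}
Step 3: wait(T6) -> count=0 queue=[] holders={T6}
Step 4: signal(T6) -> count=1 queue=[] holders={none}
Step 5: wait(T4) -> count=0 queue=[] holders={T4}
Step 6: wait(T5) -> count=0 queue=[T5] holders={T4}
Step 7: signal(T4) -> count=0 queue=[] holders={T5}
Step 8: wait(T4) -> count=0 queue=[T4] holders={T5}
Step 9: wait(T2) -> count=0 queue=[T4,T2] holders={T5}
Step 10: signal(T5) -> count=0 queue=[T2] holders={T4}
Final holders: T4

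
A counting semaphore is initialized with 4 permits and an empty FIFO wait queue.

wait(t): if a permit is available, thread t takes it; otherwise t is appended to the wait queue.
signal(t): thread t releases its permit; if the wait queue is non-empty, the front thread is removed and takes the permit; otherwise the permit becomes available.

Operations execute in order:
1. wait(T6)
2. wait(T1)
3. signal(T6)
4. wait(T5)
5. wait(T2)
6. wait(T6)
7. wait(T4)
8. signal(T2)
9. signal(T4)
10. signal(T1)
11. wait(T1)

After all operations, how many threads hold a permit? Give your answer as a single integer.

Answer: 3

Derivation:
Step 1: wait(T6) -> count=3 queue=[] holders={T6}
Step 2: wait(T1) -> count=2 queue=[] holders={T1,T6}
Step 3: signal(T6) -> count=3 queue=[] holders={T1}
Step 4: wait(T5) -> count=2 queue=[] holders={T1,T5}
Step 5: wait(T2) -> count=1 queue=[] holders={T1,T2,T5}
Step 6: wait(T6) -> count=0 queue=[] holders={T1,T2,T5,T6}
Step 7: wait(T4) -> count=0 queue=[T4] holders={T1,T2,T5,T6}
Step 8: signal(T2) -> count=0 queue=[] holders={T1,T4,T5,T6}
Step 9: signal(T4) -> count=1 queue=[] holders={T1,T5,T6}
Step 10: signal(T1) -> count=2 queue=[] holders={T5,T6}
Step 11: wait(T1) -> count=1 queue=[] holders={T1,T5,T6}
Final holders: {T1,T5,T6} -> 3 thread(s)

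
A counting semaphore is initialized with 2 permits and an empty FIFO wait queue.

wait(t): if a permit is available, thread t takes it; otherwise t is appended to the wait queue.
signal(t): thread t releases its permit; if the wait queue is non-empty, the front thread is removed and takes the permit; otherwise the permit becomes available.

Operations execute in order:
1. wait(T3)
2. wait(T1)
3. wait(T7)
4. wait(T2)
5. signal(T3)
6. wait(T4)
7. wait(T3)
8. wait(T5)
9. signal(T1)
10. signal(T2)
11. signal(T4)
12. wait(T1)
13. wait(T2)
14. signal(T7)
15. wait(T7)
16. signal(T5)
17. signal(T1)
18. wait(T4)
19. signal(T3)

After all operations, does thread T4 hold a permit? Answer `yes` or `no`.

Step 1: wait(T3) -> count=1 queue=[] holders={T3}
Step 2: wait(T1) -> count=0 queue=[] holders={T1,T3}
Step 3: wait(T7) -> count=0 queue=[T7] holders={T1,T3}
Step 4: wait(T2) -> count=0 queue=[T7,T2] holders={T1,T3}
Step 5: signal(T3) -> count=0 queue=[T2] holders={T1,T7}
Step 6: wait(T4) -> count=0 queue=[T2,T4] holders={T1,T7}
Step 7: wait(T3) -> count=0 queue=[T2,T4,T3] holders={T1,T7}
Step 8: wait(T5) -> count=0 queue=[T2,T4,T3,T5] holders={T1,T7}
Step 9: signal(T1) -> count=0 queue=[T4,T3,T5] holders={T2,T7}
Step 10: signal(T2) -> count=0 queue=[T3,T5] holders={T4,T7}
Step 11: signal(T4) -> count=0 queue=[T5] holders={T3,T7}
Step 12: wait(T1) -> count=0 queue=[T5,T1] holders={T3,T7}
Step 13: wait(T2) -> count=0 queue=[T5,T1,T2] holders={T3,T7}
Step 14: signal(T7) -> count=0 queue=[T1,T2] holders={T3,T5}
Step 15: wait(T7) -> count=0 queue=[T1,T2,T7] holders={T3,T5}
Step 16: signal(T5) -> count=0 queue=[T2,T7] holders={T1,T3}
Step 17: signal(T1) -> count=0 queue=[T7] holders={T2,T3}
Step 18: wait(T4) -> count=0 queue=[T7,T4] holders={T2,T3}
Step 19: signal(T3) -> count=0 queue=[T4] holders={T2,T7}
Final holders: {T2,T7} -> T4 not in holders

Answer: no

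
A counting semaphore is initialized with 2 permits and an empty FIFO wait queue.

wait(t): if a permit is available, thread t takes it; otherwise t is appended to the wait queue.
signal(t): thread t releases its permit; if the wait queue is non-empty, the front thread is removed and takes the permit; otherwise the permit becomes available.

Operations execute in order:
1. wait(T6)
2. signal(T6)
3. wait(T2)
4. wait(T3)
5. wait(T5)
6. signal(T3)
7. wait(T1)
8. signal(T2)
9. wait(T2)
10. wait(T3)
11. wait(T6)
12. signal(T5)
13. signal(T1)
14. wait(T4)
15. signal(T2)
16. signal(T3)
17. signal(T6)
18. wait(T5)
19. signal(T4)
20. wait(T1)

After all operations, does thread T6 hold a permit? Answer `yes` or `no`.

Answer: no

Derivation:
Step 1: wait(T6) -> count=1 queue=[] holders={T6}
Step 2: signal(T6) -> count=2 queue=[] holders={none}
Step 3: wait(T2) -> count=1 queue=[] holders={T2}
Step 4: wait(T3) -> count=0 queue=[] holders={T2,T3}
Step 5: wait(T5) -> count=0 queue=[T5] holders={T2,T3}
Step 6: signal(T3) -> count=0 queue=[] holders={T2,T5}
Step 7: wait(T1) -> count=0 queue=[T1] holders={T2,T5}
Step 8: signal(T2) -> count=0 queue=[] holders={T1,T5}
Step 9: wait(T2) -> count=0 queue=[T2] holders={T1,T5}
Step 10: wait(T3) -> count=0 queue=[T2,T3] holders={T1,T5}
Step 11: wait(T6) -> count=0 queue=[T2,T3,T6] holders={T1,T5}
Step 12: signal(T5) -> count=0 queue=[T3,T6] holders={T1,T2}
Step 13: signal(T1) -> count=0 queue=[T6] holders={T2,T3}
Step 14: wait(T4) -> count=0 queue=[T6,T4] holders={T2,T3}
Step 15: signal(T2) -> count=0 queue=[T4] holders={T3,T6}
Step 16: signal(T3) -> count=0 queue=[] holders={T4,T6}
Step 17: signal(T6) -> count=1 queue=[] holders={T4}
Step 18: wait(T5) -> count=0 queue=[] holders={T4,T5}
Step 19: signal(T4) -> count=1 queue=[] holders={T5}
Step 20: wait(T1) -> count=0 queue=[] holders={T1,T5}
Final holders: {T1,T5} -> T6 not in holders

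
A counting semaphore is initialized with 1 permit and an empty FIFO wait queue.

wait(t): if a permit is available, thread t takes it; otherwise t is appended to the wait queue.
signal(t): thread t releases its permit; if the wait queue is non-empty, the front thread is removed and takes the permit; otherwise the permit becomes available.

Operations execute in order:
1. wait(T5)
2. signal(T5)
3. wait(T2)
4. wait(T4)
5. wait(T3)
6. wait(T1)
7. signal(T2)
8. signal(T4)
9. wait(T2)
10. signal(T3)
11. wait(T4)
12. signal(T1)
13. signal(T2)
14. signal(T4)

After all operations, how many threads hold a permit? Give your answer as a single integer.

Step 1: wait(T5) -> count=0 queue=[] holders={T5}
Step 2: signal(T5) -> count=1 queue=[] holders={none}
Step 3: wait(T2) -> count=0 queue=[] holders={T2}
Step 4: wait(T4) -> count=0 queue=[T4] holders={T2}
Step 5: wait(T3) -> count=0 queue=[T4,T3] holders={T2}
Step 6: wait(T1) -> count=0 queue=[T4,T3,T1] holders={T2}
Step 7: signal(T2) -> count=0 queue=[T3,T1] holders={T4}
Step 8: signal(T4) -> count=0 queue=[T1] holders={T3}
Step 9: wait(T2) -> count=0 queue=[T1,T2] holders={T3}
Step 10: signal(T3) -> count=0 queue=[T2] holders={T1}
Step 11: wait(T4) -> count=0 queue=[T2,T4] holders={T1}
Step 12: signal(T1) -> count=0 queue=[T4] holders={T2}
Step 13: signal(T2) -> count=0 queue=[] holders={T4}
Step 14: signal(T4) -> count=1 queue=[] holders={none}
Final holders: {none} -> 0 thread(s)

Answer: 0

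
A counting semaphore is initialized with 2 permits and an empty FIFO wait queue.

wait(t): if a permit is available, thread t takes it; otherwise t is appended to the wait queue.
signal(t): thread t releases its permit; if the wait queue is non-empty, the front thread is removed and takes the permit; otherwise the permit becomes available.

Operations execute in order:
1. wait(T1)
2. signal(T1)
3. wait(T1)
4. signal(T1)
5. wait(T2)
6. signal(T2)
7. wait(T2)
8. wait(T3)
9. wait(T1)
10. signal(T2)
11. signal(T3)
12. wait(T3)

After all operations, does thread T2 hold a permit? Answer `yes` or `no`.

Answer: no

Derivation:
Step 1: wait(T1) -> count=1 queue=[] holders={T1}
Step 2: signal(T1) -> count=2 queue=[] holders={none}
Step 3: wait(T1) -> count=1 queue=[] holders={T1}
Step 4: signal(T1) -> count=2 queue=[] holders={none}
Step 5: wait(T2) -> count=1 queue=[] holders={T2}
Step 6: signal(T2) -> count=2 queue=[] holders={none}
Step 7: wait(T2) -> count=1 queue=[] holders={T2}
Step 8: wait(T3) -> count=0 queue=[] holders={T2,T3}
Step 9: wait(T1) -> count=0 queue=[T1] holders={T2,T3}
Step 10: signal(T2) -> count=0 queue=[] holders={T1,T3}
Step 11: signal(T3) -> count=1 queue=[] holders={T1}
Step 12: wait(T3) -> count=0 queue=[] holders={T1,T3}
Final holders: {T1,T3} -> T2 not in holders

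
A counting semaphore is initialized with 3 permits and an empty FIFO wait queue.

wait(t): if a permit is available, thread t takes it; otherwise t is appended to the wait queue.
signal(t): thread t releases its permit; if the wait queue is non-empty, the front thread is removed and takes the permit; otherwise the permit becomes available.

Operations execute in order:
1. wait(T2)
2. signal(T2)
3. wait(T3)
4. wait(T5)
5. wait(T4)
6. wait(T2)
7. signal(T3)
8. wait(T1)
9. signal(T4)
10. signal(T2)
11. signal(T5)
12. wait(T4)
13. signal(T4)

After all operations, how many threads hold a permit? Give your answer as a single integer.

Answer: 1

Derivation:
Step 1: wait(T2) -> count=2 queue=[] holders={T2}
Step 2: signal(T2) -> count=3 queue=[] holders={none}
Step 3: wait(T3) -> count=2 queue=[] holders={T3}
Step 4: wait(T5) -> count=1 queue=[] holders={T3,T5}
Step 5: wait(T4) -> count=0 queue=[] holders={T3,T4,T5}
Step 6: wait(T2) -> count=0 queue=[T2] holders={T3,T4,T5}
Step 7: signal(T3) -> count=0 queue=[] holders={T2,T4,T5}
Step 8: wait(T1) -> count=0 queue=[T1] holders={T2,T4,T5}
Step 9: signal(T4) -> count=0 queue=[] holders={T1,T2,T5}
Step 10: signal(T2) -> count=1 queue=[] holders={T1,T5}
Step 11: signal(T5) -> count=2 queue=[] holders={T1}
Step 12: wait(T4) -> count=1 queue=[] holders={T1,T4}
Step 13: signal(T4) -> count=2 queue=[] holders={T1}
Final holders: {T1} -> 1 thread(s)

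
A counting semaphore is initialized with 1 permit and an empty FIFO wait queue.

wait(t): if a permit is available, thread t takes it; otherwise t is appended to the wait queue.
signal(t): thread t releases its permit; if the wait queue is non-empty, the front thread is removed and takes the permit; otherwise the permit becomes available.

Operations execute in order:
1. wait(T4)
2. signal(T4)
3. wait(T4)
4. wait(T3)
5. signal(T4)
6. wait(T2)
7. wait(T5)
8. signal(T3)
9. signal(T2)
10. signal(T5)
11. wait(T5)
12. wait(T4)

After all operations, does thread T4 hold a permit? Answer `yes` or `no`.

Step 1: wait(T4) -> count=0 queue=[] holders={T4}
Step 2: signal(T4) -> count=1 queue=[] holders={none}
Step 3: wait(T4) -> count=0 queue=[] holders={T4}
Step 4: wait(T3) -> count=0 queue=[T3] holders={T4}
Step 5: signal(T4) -> count=0 queue=[] holders={T3}
Step 6: wait(T2) -> count=0 queue=[T2] holders={T3}
Step 7: wait(T5) -> count=0 queue=[T2,T5] holders={T3}
Step 8: signal(T3) -> count=0 queue=[T5] holders={T2}
Step 9: signal(T2) -> count=0 queue=[] holders={T5}
Step 10: signal(T5) -> count=1 queue=[] holders={none}
Step 11: wait(T5) -> count=0 queue=[] holders={T5}
Step 12: wait(T4) -> count=0 queue=[T4] holders={T5}
Final holders: {T5} -> T4 not in holders

Answer: no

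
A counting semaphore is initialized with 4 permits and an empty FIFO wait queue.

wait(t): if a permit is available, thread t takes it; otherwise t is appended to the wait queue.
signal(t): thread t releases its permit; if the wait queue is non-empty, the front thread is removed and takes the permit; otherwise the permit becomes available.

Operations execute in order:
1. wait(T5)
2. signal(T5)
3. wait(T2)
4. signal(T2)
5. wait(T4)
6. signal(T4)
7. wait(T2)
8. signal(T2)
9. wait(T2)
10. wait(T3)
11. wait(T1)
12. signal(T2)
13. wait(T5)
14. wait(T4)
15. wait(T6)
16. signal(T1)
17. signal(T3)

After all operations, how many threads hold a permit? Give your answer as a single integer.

Step 1: wait(T5) -> count=3 queue=[] holders={T5}
Step 2: signal(T5) -> count=4 queue=[] holders={none}
Step 3: wait(T2) -> count=3 queue=[] holders={T2}
Step 4: signal(T2) -> count=4 queue=[] holders={none}
Step 5: wait(T4) -> count=3 queue=[] holders={T4}
Step 6: signal(T4) -> count=4 queue=[] holders={none}
Step 7: wait(T2) -> count=3 queue=[] holders={T2}
Step 8: signal(T2) -> count=4 queue=[] holders={none}
Step 9: wait(T2) -> count=3 queue=[] holders={T2}
Step 10: wait(T3) -> count=2 queue=[] holders={T2,T3}
Step 11: wait(T1) -> count=1 queue=[] holders={T1,T2,T3}
Step 12: signal(T2) -> count=2 queue=[] holders={T1,T3}
Step 13: wait(T5) -> count=1 queue=[] holders={T1,T3,T5}
Step 14: wait(T4) -> count=0 queue=[] holders={T1,T3,T4,T5}
Step 15: wait(T6) -> count=0 queue=[T6] holders={T1,T3,T4,T5}
Step 16: signal(T1) -> count=0 queue=[] holders={T3,T4,T5,T6}
Step 17: signal(T3) -> count=1 queue=[] holders={T4,T5,T6}
Final holders: {T4,T5,T6} -> 3 thread(s)

Answer: 3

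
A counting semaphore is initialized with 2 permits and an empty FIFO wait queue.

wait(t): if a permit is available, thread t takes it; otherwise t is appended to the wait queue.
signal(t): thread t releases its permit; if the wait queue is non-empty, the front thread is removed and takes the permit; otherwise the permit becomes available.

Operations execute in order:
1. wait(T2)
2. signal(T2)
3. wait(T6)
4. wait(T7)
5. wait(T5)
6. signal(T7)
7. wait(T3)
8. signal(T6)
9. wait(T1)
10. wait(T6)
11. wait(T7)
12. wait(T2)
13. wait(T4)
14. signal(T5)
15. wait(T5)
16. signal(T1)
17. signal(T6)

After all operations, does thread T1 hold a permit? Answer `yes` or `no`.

Answer: no

Derivation:
Step 1: wait(T2) -> count=1 queue=[] holders={T2}
Step 2: signal(T2) -> count=2 queue=[] holders={none}
Step 3: wait(T6) -> count=1 queue=[] holders={T6}
Step 4: wait(T7) -> count=0 queue=[] holders={T6,T7}
Step 5: wait(T5) -> count=0 queue=[T5] holders={T6,T7}
Step 6: signal(T7) -> count=0 queue=[] holders={T5,T6}
Step 7: wait(T3) -> count=0 queue=[T3] holders={T5,T6}
Step 8: signal(T6) -> count=0 queue=[] holders={T3,T5}
Step 9: wait(T1) -> count=0 queue=[T1] holders={T3,T5}
Step 10: wait(T6) -> count=0 queue=[T1,T6] holders={T3,T5}
Step 11: wait(T7) -> count=0 queue=[T1,T6,T7] holders={T3,T5}
Step 12: wait(T2) -> count=0 queue=[T1,T6,T7,T2] holders={T3,T5}
Step 13: wait(T4) -> count=0 queue=[T1,T6,T7,T2,T4] holders={T3,T5}
Step 14: signal(T5) -> count=0 queue=[T6,T7,T2,T4] holders={T1,T3}
Step 15: wait(T5) -> count=0 queue=[T6,T7,T2,T4,T5] holders={T1,T3}
Step 16: signal(T1) -> count=0 queue=[T7,T2,T4,T5] holders={T3,T6}
Step 17: signal(T6) -> count=0 queue=[T2,T4,T5] holders={T3,T7}
Final holders: {T3,T7} -> T1 not in holders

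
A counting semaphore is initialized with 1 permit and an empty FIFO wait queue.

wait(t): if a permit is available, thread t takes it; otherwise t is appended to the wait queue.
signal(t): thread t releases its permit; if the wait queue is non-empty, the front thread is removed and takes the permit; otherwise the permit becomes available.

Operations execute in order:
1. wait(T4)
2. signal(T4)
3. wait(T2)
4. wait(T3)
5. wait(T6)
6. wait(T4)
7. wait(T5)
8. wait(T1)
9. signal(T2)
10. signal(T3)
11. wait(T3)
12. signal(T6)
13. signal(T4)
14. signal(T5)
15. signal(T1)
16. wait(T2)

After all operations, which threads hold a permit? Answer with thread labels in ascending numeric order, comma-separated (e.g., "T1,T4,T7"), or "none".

Step 1: wait(T4) -> count=0 queue=[] holders={T4}
Step 2: signal(T4) -> count=1 queue=[] holders={none}
Step 3: wait(T2) -> count=0 queue=[] holders={T2}
Step 4: wait(T3) -> count=0 queue=[T3] holders={T2}
Step 5: wait(T6) -> count=0 queue=[T3,T6] holders={T2}
Step 6: wait(T4) -> count=0 queue=[T3,T6,T4] holders={T2}
Step 7: wait(T5) -> count=0 queue=[T3,T6,T4,T5] holders={T2}
Step 8: wait(T1) -> count=0 queue=[T3,T6,T4,T5,T1] holders={T2}
Step 9: signal(T2) -> count=0 queue=[T6,T4,T5,T1] holders={T3}
Step 10: signal(T3) -> count=0 queue=[T4,T5,T1] holders={T6}
Step 11: wait(T3) -> count=0 queue=[T4,T5,T1,T3] holders={T6}
Step 12: signal(T6) -> count=0 queue=[T5,T1,T3] holders={T4}
Step 13: signal(T4) -> count=0 queue=[T1,T3] holders={T5}
Step 14: signal(T5) -> count=0 queue=[T3] holders={T1}
Step 15: signal(T1) -> count=0 queue=[] holders={T3}
Step 16: wait(T2) -> count=0 queue=[T2] holders={T3}
Final holders: T3

Answer: T3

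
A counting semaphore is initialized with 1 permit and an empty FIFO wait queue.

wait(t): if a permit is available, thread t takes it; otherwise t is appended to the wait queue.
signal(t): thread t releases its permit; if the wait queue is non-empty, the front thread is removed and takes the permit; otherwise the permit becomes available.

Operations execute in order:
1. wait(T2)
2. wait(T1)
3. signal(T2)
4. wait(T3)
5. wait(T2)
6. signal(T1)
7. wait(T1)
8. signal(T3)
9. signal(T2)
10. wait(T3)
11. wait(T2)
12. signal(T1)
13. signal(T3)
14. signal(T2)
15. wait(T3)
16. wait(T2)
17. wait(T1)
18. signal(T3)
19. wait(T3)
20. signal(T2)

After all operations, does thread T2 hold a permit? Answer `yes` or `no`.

Answer: no

Derivation:
Step 1: wait(T2) -> count=0 queue=[] holders={T2}
Step 2: wait(T1) -> count=0 queue=[T1] holders={T2}
Step 3: signal(T2) -> count=0 queue=[] holders={T1}
Step 4: wait(T3) -> count=0 queue=[T3] holders={T1}
Step 5: wait(T2) -> count=0 queue=[T3,T2] holders={T1}
Step 6: signal(T1) -> count=0 queue=[T2] holders={T3}
Step 7: wait(T1) -> count=0 queue=[T2,T1] holders={T3}
Step 8: signal(T3) -> count=0 queue=[T1] holders={T2}
Step 9: signal(T2) -> count=0 queue=[] holders={T1}
Step 10: wait(T3) -> count=0 queue=[T3] holders={T1}
Step 11: wait(T2) -> count=0 queue=[T3,T2] holders={T1}
Step 12: signal(T1) -> count=0 queue=[T2] holders={T3}
Step 13: signal(T3) -> count=0 queue=[] holders={T2}
Step 14: signal(T2) -> count=1 queue=[] holders={none}
Step 15: wait(T3) -> count=0 queue=[] holders={T3}
Step 16: wait(T2) -> count=0 queue=[T2] holders={T3}
Step 17: wait(T1) -> count=0 queue=[T2,T1] holders={T3}
Step 18: signal(T3) -> count=0 queue=[T1] holders={T2}
Step 19: wait(T3) -> count=0 queue=[T1,T3] holders={T2}
Step 20: signal(T2) -> count=0 queue=[T3] holders={T1}
Final holders: {T1} -> T2 not in holders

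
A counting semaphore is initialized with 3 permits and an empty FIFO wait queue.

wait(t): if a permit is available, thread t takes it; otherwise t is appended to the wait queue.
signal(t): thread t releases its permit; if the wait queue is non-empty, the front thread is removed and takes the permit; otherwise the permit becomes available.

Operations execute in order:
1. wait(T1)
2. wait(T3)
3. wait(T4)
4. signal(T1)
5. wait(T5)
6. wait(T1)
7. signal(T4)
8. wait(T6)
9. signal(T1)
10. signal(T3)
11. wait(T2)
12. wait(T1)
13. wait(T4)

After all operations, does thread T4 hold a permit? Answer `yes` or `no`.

Step 1: wait(T1) -> count=2 queue=[] holders={T1}
Step 2: wait(T3) -> count=1 queue=[] holders={T1,T3}
Step 3: wait(T4) -> count=0 queue=[] holders={T1,T3,T4}
Step 4: signal(T1) -> count=1 queue=[] holders={T3,T4}
Step 5: wait(T5) -> count=0 queue=[] holders={T3,T4,T5}
Step 6: wait(T1) -> count=0 queue=[T1] holders={T3,T4,T5}
Step 7: signal(T4) -> count=0 queue=[] holders={T1,T3,T5}
Step 8: wait(T6) -> count=0 queue=[T6] holders={T1,T3,T5}
Step 9: signal(T1) -> count=0 queue=[] holders={T3,T5,T6}
Step 10: signal(T3) -> count=1 queue=[] holders={T5,T6}
Step 11: wait(T2) -> count=0 queue=[] holders={T2,T5,T6}
Step 12: wait(T1) -> count=0 queue=[T1] holders={T2,T5,T6}
Step 13: wait(T4) -> count=0 queue=[T1,T4] holders={T2,T5,T6}
Final holders: {T2,T5,T6} -> T4 not in holders

Answer: no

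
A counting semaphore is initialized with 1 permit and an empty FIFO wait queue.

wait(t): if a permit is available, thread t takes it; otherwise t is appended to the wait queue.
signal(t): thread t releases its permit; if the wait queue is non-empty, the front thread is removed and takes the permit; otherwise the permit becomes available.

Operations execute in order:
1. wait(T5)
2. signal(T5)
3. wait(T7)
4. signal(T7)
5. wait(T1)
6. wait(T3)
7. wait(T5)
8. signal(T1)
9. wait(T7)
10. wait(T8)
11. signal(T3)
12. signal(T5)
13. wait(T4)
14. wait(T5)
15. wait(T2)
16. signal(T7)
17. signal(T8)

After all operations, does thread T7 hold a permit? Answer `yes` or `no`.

Step 1: wait(T5) -> count=0 queue=[] holders={T5}
Step 2: signal(T5) -> count=1 queue=[] holders={none}
Step 3: wait(T7) -> count=0 queue=[] holders={T7}
Step 4: signal(T7) -> count=1 queue=[] holders={none}
Step 5: wait(T1) -> count=0 queue=[] holders={T1}
Step 6: wait(T3) -> count=0 queue=[T3] holders={T1}
Step 7: wait(T5) -> count=0 queue=[T3,T5] holders={T1}
Step 8: signal(T1) -> count=0 queue=[T5] holders={T3}
Step 9: wait(T7) -> count=0 queue=[T5,T7] holders={T3}
Step 10: wait(T8) -> count=0 queue=[T5,T7,T8] holders={T3}
Step 11: signal(T3) -> count=0 queue=[T7,T8] holders={T5}
Step 12: signal(T5) -> count=0 queue=[T8] holders={T7}
Step 13: wait(T4) -> count=0 queue=[T8,T4] holders={T7}
Step 14: wait(T5) -> count=0 queue=[T8,T4,T5] holders={T7}
Step 15: wait(T2) -> count=0 queue=[T8,T4,T5,T2] holders={T7}
Step 16: signal(T7) -> count=0 queue=[T4,T5,T2] holders={T8}
Step 17: signal(T8) -> count=0 queue=[T5,T2] holders={T4}
Final holders: {T4} -> T7 not in holders

Answer: no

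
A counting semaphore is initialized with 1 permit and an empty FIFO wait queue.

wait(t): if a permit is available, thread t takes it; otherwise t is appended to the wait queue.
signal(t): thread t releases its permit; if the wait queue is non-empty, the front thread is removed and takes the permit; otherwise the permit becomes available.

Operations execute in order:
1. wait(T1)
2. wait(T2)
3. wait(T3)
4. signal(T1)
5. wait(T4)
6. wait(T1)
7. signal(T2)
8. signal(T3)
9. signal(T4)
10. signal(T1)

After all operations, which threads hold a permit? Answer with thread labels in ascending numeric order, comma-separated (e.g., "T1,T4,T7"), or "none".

Step 1: wait(T1) -> count=0 queue=[] holders={T1}
Step 2: wait(T2) -> count=0 queue=[T2] holders={T1}
Step 3: wait(T3) -> count=0 queue=[T2,T3] holders={T1}
Step 4: signal(T1) -> count=0 queue=[T3] holders={T2}
Step 5: wait(T4) -> count=0 queue=[T3,T4] holders={T2}
Step 6: wait(T1) -> count=0 queue=[T3,T4,T1] holders={T2}
Step 7: signal(T2) -> count=0 queue=[T4,T1] holders={T3}
Step 8: signal(T3) -> count=0 queue=[T1] holders={T4}
Step 9: signal(T4) -> count=0 queue=[] holders={T1}
Step 10: signal(T1) -> count=1 queue=[] holders={none}
Final holders: none

Answer: none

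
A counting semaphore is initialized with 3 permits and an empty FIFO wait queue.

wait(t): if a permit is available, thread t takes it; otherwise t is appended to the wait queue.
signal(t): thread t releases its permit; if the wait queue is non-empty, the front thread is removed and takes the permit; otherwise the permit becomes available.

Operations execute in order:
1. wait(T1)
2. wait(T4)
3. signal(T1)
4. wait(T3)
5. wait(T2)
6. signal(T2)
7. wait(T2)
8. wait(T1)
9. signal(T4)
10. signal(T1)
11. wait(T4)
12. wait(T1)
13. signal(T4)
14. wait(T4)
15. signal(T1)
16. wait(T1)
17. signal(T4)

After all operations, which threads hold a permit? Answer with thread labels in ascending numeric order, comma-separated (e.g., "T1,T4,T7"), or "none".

Step 1: wait(T1) -> count=2 queue=[] holders={T1}
Step 2: wait(T4) -> count=1 queue=[] holders={T1,T4}
Step 3: signal(T1) -> count=2 queue=[] holders={T4}
Step 4: wait(T3) -> count=1 queue=[] holders={T3,T4}
Step 5: wait(T2) -> count=0 queue=[] holders={T2,T3,T4}
Step 6: signal(T2) -> count=1 queue=[] holders={T3,T4}
Step 7: wait(T2) -> count=0 queue=[] holders={T2,T3,T4}
Step 8: wait(T1) -> count=0 queue=[T1] holders={T2,T3,T4}
Step 9: signal(T4) -> count=0 queue=[] holders={T1,T2,T3}
Step 10: signal(T1) -> count=1 queue=[] holders={T2,T3}
Step 11: wait(T4) -> count=0 queue=[] holders={T2,T3,T4}
Step 12: wait(T1) -> count=0 queue=[T1] holders={T2,T3,T4}
Step 13: signal(T4) -> count=0 queue=[] holders={T1,T2,T3}
Step 14: wait(T4) -> count=0 queue=[T4] holders={T1,T2,T3}
Step 15: signal(T1) -> count=0 queue=[] holders={T2,T3,T4}
Step 16: wait(T1) -> count=0 queue=[T1] holders={T2,T3,T4}
Step 17: signal(T4) -> count=0 queue=[] holders={T1,T2,T3}
Final holders: T1,T2,T3

Answer: T1,T2,T3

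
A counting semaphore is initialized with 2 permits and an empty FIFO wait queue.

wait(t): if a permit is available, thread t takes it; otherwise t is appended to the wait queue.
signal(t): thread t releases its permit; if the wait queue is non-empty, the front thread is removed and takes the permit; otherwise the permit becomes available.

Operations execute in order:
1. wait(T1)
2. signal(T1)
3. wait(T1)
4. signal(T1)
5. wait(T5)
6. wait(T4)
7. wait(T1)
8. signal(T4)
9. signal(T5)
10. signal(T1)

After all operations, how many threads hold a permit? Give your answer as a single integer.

Answer: 0

Derivation:
Step 1: wait(T1) -> count=1 queue=[] holders={T1}
Step 2: signal(T1) -> count=2 queue=[] holders={none}
Step 3: wait(T1) -> count=1 queue=[] holders={T1}
Step 4: signal(T1) -> count=2 queue=[] holders={none}
Step 5: wait(T5) -> count=1 queue=[] holders={T5}
Step 6: wait(T4) -> count=0 queue=[] holders={T4,T5}
Step 7: wait(T1) -> count=0 queue=[T1] holders={T4,T5}
Step 8: signal(T4) -> count=0 queue=[] holders={T1,T5}
Step 9: signal(T5) -> count=1 queue=[] holders={T1}
Step 10: signal(T1) -> count=2 queue=[] holders={none}
Final holders: {none} -> 0 thread(s)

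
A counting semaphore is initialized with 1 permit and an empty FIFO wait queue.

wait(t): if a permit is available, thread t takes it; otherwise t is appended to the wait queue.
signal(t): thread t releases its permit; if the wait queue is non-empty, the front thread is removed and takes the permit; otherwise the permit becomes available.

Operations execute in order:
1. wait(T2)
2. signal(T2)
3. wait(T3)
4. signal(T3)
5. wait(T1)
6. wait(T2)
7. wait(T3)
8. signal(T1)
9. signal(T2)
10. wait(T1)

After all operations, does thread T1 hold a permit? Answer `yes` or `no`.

Step 1: wait(T2) -> count=0 queue=[] holders={T2}
Step 2: signal(T2) -> count=1 queue=[] holders={none}
Step 3: wait(T3) -> count=0 queue=[] holders={T3}
Step 4: signal(T3) -> count=1 queue=[] holders={none}
Step 5: wait(T1) -> count=0 queue=[] holders={T1}
Step 6: wait(T2) -> count=0 queue=[T2] holders={T1}
Step 7: wait(T3) -> count=0 queue=[T2,T3] holders={T1}
Step 8: signal(T1) -> count=0 queue=[T3] holders={T2}
Step 9: signal(T2) -> count=0 queue=[] holders={T3}
Step 10: wait(T1) -> count=0 queue=[T1] holders={T3}
Final holders: {T3} -> T1 not in holders

Answer: no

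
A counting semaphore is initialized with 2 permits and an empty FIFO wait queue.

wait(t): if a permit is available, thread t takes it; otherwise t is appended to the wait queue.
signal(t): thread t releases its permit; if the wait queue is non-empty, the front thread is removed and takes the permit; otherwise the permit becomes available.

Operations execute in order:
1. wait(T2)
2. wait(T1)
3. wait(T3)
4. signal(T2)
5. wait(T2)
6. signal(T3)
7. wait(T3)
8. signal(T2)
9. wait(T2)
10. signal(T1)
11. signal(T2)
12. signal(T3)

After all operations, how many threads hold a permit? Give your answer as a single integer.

Step 1: wait(T2) -> count=1 queue=[] holders={T2}
Step 2: wait(T1) -> count=0 queue=[] holders={T1,T2}
Step 3: wait(T3) -> count=0 queue=[T3] holders={T1,T2}
Step 4: signal(T2) -> count=0 queue=[] holders={T1,T3}
Step 5: wait(T2) -> count=0 queue=[T2] holders={T1,T3}
Step 6: signal(T3) -> count=0 queue=[] holders={T1,T2}
Step 7: wait(T3) -> count=0 queue=[T3] holders={T1,T2}
Step 8: signal(T2) -> count=0 queue=[] holders={T1,T3}
Step 9: wait(T2) -> count=0 queue=[T2] holders={T1,T3}
Step 10: signal(T1) -> count=0 queue=[] holders={T2,T3}
Step 11: signal(T2) -> count=1 queue=[] holders={T3}
Step 12: signal(T3) -> count=2 queue=[] holders={none}
Final holders: {none} -> 0 thread(s)

Answer: 0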